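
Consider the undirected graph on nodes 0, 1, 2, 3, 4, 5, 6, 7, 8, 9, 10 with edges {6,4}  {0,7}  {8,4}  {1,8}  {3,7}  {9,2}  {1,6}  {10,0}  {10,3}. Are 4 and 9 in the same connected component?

The component containing 4 is {1, 4, 6, 8}, and 9 is not in it.

No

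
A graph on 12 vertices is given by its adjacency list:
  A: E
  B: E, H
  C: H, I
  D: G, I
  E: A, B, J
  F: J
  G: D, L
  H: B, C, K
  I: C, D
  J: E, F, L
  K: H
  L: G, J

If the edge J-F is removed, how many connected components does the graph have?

Before removal there is 1 component.
J-F is a bridge — removing it separates J's side from F's side.
After removal: 2 components.

2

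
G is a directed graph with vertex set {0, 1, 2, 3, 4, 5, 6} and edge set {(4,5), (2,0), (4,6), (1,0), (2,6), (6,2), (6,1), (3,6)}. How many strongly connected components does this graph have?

6

{2, 6} are all mutually reachable — one SCC of size 2.
{4} is an SCC by itself.
{5} is an SCC by itself.
{1} is an SCC by itself.
{3} is an SCC by itself.
(and 1 more singleton SCC)
That gives 6 strongly connected components.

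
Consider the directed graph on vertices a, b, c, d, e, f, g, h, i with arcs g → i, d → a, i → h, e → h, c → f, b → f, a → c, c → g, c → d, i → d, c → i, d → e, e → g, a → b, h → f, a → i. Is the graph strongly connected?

No

There is no directed path from f to i, so the graph is not strongly connected.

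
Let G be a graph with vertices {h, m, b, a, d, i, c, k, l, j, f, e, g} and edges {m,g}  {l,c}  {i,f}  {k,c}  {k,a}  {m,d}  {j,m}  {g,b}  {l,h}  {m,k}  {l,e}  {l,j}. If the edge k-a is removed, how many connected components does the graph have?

Before removal there are 2 components.
k-a is a bridge — removing it separates k's side from a's side.
After removal: 3 components.

3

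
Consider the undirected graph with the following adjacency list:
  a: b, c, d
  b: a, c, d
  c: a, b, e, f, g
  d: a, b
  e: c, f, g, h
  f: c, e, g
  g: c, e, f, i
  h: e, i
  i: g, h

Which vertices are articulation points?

c

Removing c increases the component count from 1 to 2, so c is a cut vertex.
By contrast removing i leaves 1 component; it is not a cut vertex. No other vertex is a cut vertex either.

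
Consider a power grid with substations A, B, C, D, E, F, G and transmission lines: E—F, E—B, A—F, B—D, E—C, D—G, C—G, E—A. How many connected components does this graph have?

Starting from A we can reach A, B, C, D, E, F, G. That is one component of size 7.
Total: 1 component.

1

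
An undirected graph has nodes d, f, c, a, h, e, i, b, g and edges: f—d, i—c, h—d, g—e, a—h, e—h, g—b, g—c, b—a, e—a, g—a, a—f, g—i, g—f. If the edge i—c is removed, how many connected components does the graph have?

i and c are still connected via i-g-c, so the component count stays at 1.

1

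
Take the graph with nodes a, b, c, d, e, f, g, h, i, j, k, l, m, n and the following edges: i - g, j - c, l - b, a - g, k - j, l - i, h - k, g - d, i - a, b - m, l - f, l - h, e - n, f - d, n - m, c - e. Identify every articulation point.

l

Removing l increases the component count from 1 to 2, so l is a cut vertex.
By contrast removing f leaves 1 component; it is not a cut vertex. No other vertex is a cut vertex either.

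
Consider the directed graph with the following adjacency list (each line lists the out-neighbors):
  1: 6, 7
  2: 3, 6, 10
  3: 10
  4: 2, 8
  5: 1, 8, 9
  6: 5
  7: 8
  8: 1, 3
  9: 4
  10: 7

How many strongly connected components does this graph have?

1

{1, 2, 3, 4, 5, 6, 7, 8, 9, 10} are all mutually reachable — one SCC of size 10.
That gives 1 strongly connected component.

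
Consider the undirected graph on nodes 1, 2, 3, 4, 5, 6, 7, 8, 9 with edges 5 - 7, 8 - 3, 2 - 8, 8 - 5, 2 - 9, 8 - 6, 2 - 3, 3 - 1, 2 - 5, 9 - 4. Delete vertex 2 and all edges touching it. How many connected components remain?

2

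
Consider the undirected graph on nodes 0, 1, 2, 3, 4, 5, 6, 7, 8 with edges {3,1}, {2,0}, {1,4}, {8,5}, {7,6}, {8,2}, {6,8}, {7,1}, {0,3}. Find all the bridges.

The edges on the cycle 7-6-8-2-0-3-1-7 are not bridges since each lies on that cycle.
But removing 4-1 disconnects 4 from 1; removing 8-5 disconnects 8 from 5 — these are bridges.

1-4, 5-8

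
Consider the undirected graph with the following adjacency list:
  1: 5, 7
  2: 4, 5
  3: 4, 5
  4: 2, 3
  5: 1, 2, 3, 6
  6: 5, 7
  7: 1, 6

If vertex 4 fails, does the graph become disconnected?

No

Deleting 4 leaves 1 component (was 1) (its neighbors 2, 3 remain connected to each other), so 4 is not a cut vertex.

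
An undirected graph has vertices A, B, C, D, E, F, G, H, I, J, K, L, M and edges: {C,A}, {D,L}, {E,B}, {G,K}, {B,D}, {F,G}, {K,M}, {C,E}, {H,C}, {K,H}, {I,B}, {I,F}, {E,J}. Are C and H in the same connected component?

From C we can reach A, B, C, D, E, F, G, H, I, J, K, L, M, which includes H.

Yes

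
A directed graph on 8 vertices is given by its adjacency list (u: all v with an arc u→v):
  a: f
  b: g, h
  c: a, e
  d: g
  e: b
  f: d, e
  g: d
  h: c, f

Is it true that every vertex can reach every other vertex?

There is no directed path from g to f, so the graph is not strongly connected.

No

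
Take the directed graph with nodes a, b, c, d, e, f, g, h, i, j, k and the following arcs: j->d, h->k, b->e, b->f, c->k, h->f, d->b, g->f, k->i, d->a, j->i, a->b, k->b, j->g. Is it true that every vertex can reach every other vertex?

There is no directed path from f to d, so the graph is not strongly connected.

No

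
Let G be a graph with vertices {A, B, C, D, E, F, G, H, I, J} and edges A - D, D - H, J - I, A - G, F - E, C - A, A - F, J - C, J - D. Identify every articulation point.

A, D, F, J

Removing A increases the component count from 2 to 4, so A is a cut vertex.
Removing D increases the component count from 2 to 3, so D is a cut vertex.
Removing F increases the component count from 2 to 3, so F is a cut vertex.
Likewise J is a cut vertex.
By contrast removing G leaves 2 components; it is not a cut vertex. No other vertex is a cut vertex either.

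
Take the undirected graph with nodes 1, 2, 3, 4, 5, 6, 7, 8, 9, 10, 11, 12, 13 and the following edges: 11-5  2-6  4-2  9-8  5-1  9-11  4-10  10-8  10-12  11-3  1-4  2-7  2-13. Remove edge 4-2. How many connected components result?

Before removal there is 1 component.
4-2 is a bridge — removing it separates 4's side from 2's side.
After removal: 2 components.

2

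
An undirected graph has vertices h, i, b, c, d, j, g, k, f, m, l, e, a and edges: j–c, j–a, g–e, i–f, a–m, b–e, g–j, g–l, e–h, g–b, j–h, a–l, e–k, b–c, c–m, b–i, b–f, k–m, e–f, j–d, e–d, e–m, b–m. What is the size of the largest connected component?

13

Starting from a we can reach a, b, c, d, e, f, g, h, i, j, k, l, m. That is one component of size 13.
The largest has 13 vertices.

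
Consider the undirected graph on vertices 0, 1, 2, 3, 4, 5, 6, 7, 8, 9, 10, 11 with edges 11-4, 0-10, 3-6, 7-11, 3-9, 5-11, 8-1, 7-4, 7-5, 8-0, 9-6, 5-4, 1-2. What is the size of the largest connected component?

Starting from 3 we can reach 3, 6, 9. That is one component of size 3.
Starting from 4 we can reach 4, 5, 7, 11. That is one component of size 4.
Starting from 0 we can reach 0, 1, 2, 8, 10. That is one component of size 5.
The largest has 5 vertices.

5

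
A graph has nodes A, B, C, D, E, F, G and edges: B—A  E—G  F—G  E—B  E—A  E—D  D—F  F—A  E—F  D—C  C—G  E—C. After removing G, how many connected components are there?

1

With G gone, the remaining components are: {A, B, C, D, E, F}.
That is 1 component.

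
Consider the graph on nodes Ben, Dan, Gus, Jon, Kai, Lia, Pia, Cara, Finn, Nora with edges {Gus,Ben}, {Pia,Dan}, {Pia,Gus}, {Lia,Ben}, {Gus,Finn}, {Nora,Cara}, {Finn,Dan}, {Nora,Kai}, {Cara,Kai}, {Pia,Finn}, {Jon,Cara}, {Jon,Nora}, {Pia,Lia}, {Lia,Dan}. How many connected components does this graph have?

2

Starting from Jon we can reach Jon, Kai, Cara, Nora. That is one component of size 4.
Starting from Ben we can reach Ben, Dan, Gus, Lia, Pia, Finn. That is one component of size 6.
Total: 2 components.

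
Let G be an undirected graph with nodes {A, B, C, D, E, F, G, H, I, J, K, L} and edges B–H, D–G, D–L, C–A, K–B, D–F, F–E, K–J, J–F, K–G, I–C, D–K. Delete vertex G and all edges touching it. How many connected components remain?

With G gone, the remaining components are: {A, C, I}; {B, D, E, F, H, J, K, L}.
That is 2 components.

2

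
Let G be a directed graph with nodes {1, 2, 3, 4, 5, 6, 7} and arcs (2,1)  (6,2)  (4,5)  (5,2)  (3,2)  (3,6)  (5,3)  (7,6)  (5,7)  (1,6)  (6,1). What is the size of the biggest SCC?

3

{1, 2, 6} are all mutually reachable — one SCC of size 3.
{3} is an SCC by itself.
{4} is an SCC by itself.
{7} is an SCC by itself.
{5} is an SCC by itself.
The largest has 3 vertices.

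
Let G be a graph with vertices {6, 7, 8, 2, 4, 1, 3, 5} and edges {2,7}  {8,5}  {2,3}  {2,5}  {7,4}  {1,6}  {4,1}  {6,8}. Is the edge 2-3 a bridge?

Yes

Removing 2-3 leaves no path between 2 and 3: the component count goes from 1 to 2. So it is a bridge.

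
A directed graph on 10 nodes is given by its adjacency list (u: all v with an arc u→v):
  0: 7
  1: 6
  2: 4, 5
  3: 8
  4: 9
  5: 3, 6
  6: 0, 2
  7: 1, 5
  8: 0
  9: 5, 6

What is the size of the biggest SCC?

10

{0, 1, 2, 3, 4, 5, 6, 7, 8, 9} are all mutually reachable — one SCC of size 10.
The largest has 10 vertices.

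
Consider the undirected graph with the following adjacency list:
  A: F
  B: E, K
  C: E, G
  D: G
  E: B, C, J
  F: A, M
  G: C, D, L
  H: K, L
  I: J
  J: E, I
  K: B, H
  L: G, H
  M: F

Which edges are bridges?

A-F, D-G, E-J, F-M, I-J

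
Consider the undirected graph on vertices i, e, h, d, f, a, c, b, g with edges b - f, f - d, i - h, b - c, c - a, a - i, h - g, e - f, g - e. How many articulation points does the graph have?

1

Removing f increases the component count from 1 to 2, so f is a cut vertex.
By contrast removing h leaves 1 component; it is not a cut vertex. No other vertex is a cut vertex either.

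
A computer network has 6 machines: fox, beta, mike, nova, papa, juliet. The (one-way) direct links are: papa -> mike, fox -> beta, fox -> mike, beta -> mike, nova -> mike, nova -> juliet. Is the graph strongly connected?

No

There is no directed path from papa to fox, so the graph is not strongly connected.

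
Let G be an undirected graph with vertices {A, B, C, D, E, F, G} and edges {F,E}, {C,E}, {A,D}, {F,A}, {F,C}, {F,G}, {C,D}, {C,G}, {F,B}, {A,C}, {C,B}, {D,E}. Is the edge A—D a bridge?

After removing A—D, the path A-C-D still connects them, so the edge is not a bridge.

No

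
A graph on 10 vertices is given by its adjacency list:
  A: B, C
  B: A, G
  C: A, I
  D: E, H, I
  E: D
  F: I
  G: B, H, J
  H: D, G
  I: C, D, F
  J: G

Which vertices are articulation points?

D, G, I

Removing D increases the component count from 1 to 2, so D is a cut vertex.
Removing G increases the component count from 1 to 2, so G is a cut vertex.
Removing I increases the component count from 1 to 2, so I is a cut vertex.
By contrast removing F leaves 1 component; it is not a cut vertex. No other vertex is a cut vertex either.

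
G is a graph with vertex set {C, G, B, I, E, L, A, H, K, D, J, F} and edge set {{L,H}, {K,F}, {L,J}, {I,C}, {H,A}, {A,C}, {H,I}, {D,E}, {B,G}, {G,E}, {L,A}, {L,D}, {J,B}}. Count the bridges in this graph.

The edges on the cycle L-J-B-G-E-D-L are not bridges since each lies on that cycle.
But removing K—F disconnects K from F — this is a bridge.

1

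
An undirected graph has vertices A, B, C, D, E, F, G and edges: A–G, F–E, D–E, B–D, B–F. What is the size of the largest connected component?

C is isolated — a component by itself.
Starting from A we can reach A, G. That is one component of size 2.
Starting from B we can reach B, D, E, F. That is one component of size 4.
The largest has 4 vertices.

4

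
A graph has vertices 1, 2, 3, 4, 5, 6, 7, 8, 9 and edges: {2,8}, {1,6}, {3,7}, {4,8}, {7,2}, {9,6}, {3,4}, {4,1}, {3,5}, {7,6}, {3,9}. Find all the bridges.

The edges on the cycle 3-4-1-6-7-3 are not bridges since each lies on that cycle.
But removing 3 - 5 disconnects 3 from 5 — this is a bridge.

3-5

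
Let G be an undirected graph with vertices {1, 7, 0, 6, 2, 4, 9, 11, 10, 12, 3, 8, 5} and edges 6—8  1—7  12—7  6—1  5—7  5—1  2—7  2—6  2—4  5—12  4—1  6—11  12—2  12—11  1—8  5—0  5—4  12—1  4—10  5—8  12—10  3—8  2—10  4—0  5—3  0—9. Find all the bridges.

The edges on the cycle 12-2-6-11-12 are not bridges since each lies on that cycle.
But removing 9—0 disconnects 9 from 0 — this is a bridge.

0-9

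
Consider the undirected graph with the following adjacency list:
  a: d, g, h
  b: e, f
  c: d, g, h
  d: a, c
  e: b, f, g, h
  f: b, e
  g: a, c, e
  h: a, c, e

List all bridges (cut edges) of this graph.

none

The edges on the cycle e-b-f-e are not bridges since each lies on that cycle.
Every edge lies on some cycle, so there are no bridges.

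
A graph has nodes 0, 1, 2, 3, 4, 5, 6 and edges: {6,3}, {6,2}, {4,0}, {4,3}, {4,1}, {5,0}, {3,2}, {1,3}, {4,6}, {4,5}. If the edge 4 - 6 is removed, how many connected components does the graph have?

1

4 and 6 are still connected via 4-3-6, so the component count stays at 1.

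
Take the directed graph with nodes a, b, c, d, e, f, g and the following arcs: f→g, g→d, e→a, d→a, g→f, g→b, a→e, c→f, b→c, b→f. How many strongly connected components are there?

3

{b, c, f, g} are all mutually reachable — one SCC of size 4.
{a, e} are all mutually reachable — one SCC of size 2.
{d} is an SCC by itself.
That gives 3 strongly connected components.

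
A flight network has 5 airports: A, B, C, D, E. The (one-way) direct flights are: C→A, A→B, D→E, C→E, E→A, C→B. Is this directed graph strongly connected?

No

There is no directed path from A to E, so the graph is not strongly connected.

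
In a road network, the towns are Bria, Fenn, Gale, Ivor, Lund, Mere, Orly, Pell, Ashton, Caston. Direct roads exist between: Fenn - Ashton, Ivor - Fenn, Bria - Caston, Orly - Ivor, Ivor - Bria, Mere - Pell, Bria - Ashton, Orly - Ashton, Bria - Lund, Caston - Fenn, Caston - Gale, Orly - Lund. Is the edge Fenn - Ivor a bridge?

No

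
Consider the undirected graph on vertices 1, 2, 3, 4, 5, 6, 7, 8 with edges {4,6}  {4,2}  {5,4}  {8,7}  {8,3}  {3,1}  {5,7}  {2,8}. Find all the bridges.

1-3, 3-8, 4-6

The edges on the cycle 5-4-2-8-7-5 are not bridges since each lies on that cycle.
But removing 3—1 disconnects 3 from 1; removing 4—6 disconnects 4 from 6; removing 8—3 disconnects 8 from 3 — these are bridges.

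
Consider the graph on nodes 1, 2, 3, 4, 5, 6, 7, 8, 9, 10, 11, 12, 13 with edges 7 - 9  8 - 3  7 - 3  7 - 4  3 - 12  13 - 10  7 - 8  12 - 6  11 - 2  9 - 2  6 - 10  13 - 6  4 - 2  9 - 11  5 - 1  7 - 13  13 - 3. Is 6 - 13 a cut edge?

No

After removing 6 - 13, the path 6-10-13 still connects them, so the edge is not a bridge.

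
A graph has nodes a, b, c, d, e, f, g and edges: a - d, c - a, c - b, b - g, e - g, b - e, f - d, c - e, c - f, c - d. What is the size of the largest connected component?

7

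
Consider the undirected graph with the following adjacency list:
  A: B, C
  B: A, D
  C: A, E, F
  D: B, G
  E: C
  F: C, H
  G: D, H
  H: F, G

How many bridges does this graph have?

The edges on the cycle G-H-F-C-A-B-D-G are not bridges since each lies on that cycle.
But removing C-E disconnects C from E — this is a bridge.

1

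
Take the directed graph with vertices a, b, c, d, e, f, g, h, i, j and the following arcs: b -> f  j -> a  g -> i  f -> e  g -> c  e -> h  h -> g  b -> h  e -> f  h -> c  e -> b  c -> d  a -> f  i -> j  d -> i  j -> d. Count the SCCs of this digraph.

{a, b, c, d, e, f, g, h, i, j} are all mutually reachable — one SCC of size 10.
That gives 1 strongly connected component.

1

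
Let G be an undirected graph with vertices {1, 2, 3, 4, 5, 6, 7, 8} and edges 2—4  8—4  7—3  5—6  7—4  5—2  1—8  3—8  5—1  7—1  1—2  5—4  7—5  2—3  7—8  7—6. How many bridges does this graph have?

The edges on the cycle 7-5-4-8-3-2-1-7 are not bridges since each lies on that cycle.
Every edge lies on some cycle, so there are no bridges.

0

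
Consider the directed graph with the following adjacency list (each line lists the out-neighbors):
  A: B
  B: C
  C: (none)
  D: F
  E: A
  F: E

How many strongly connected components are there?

6

{E} is an SCC by itself.
{A} is an SCC by itself.
{C} is an SCC by itself.
{F} is an SCC by itself.
{D} is an SCC by itself.
(and 1 more singleton SCC)
That gives 6 strongly connected components.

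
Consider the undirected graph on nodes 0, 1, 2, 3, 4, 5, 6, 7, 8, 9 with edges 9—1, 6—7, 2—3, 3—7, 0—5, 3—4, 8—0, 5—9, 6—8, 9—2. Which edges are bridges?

1-9, 3-4

The edges on the cycle 6-8-0-5-9-2-3-7-6 are not bridges since each lies on that cycle.
But removing 1—9 disconnects 1 from 9; removing 4—3 disconnects 4 from 3 — these are bridges.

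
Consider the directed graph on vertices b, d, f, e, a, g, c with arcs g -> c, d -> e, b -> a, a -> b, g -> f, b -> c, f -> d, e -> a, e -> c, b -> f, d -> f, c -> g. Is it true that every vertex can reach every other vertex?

Yes

From c we can reach every vertex (a, b, c, d, e, f, g), and every vertex can reach c (a, b, c, d, e, f, g). So the whole graph is one strongly connected component.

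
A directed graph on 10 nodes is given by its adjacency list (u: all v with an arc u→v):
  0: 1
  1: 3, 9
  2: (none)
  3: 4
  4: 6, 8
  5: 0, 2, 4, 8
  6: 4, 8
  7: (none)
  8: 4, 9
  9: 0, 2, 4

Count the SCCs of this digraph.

4

{0, 1, 3, 4, 6, 8, 9} are all mutually reachable — one SCC of size 7.
{7} is an SCC by itself.
{2} is an SCC by itself.
{5} is an SCC by itself.
That gives 4 strongly connected components.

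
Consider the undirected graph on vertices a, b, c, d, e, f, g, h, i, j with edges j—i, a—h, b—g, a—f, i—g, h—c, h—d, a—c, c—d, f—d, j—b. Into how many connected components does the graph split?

e is isolated — a component by itself.
Starting from b we can reach b, g, i, j. That is one component of size 4.
Starting from a we can reach a, c, d, f, h. That is one component of size 5.
Total: 3 components.

3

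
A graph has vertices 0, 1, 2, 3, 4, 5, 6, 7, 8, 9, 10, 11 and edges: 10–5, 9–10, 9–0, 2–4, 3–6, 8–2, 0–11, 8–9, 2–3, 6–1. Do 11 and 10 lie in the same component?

Yes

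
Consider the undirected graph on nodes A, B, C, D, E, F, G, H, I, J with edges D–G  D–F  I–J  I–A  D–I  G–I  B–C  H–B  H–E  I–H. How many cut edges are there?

7

The edges on the cycle D-G-I-D are not bridges since each lies on that cycle.
But removing H–B disconnects H from B; removing J–I disconnects J from I; removing I–H disconnects I from H; removing H–E disconnects H from E — these are bridges.
In total 7 edges are bridges.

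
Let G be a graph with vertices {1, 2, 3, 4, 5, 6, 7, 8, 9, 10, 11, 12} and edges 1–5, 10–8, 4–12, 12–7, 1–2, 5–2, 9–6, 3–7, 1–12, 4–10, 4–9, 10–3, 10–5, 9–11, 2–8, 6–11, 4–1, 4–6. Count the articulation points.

Removing 4 increases the component count from 1 to 2, so 4 is a cut vertex.
By contrast removing 8 leaves 1 component; it is not a cut vertex. No other vertex is a cut vertex either.

1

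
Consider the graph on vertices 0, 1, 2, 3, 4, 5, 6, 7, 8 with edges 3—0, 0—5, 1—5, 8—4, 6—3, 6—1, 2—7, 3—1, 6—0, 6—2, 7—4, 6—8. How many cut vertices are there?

Removing 6 increases the component count from 1 to 2, so 6 is a cut vertex.
By contrast removing 4 leaves 1 component; it is not a cut vertex. No other vertex is a cut vertex either.

1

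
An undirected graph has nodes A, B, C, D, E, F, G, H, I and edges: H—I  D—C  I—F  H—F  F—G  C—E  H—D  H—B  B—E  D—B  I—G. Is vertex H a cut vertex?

Yes

Deleting H raises the number of components from 2 to 3, so H is a cut vertex.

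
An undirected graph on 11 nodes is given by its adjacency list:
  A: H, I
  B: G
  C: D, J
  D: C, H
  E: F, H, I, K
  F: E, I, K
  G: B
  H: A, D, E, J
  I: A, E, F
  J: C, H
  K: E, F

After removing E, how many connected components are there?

With E gone, the remaining components are: {B, G}; {A, C, D, F, H, I, J, K}.
That is 2 components.

2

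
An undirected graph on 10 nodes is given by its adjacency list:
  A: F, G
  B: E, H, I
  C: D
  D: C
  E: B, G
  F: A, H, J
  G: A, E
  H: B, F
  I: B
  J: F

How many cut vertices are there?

Removing B increases the component count from 2 to 3, so B is a cut vertex.
Removing F increases the component count from 2 to 3, so F is a cut vertex.
By contrast removing H leaves 2 components; it is not a cut vertex. No other vertex is a cut vertex either.

2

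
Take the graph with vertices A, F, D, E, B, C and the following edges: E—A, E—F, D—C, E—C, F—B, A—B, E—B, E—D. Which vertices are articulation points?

E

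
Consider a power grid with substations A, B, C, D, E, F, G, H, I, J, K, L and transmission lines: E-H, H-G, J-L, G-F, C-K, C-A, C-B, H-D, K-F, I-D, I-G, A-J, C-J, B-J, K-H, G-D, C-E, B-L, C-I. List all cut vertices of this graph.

C

Removing C increases the component count from 1 to 2, so C is a cut vertex.
By contrast removing H leaves 1 component; it is not a cut vertex. No other vertex is a cut vertex either.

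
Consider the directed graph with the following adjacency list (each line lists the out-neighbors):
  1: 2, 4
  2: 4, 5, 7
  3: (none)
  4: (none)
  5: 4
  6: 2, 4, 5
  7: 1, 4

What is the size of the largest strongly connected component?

{1, 2, 7} are all mutually reachable — one SCC of size 3.
{4} is an SCC by itself.
{6} is an SCC by itself.
{3} is an SCC by itself.
{5} is an SCC by itself.
The largest has 3 vertices.

3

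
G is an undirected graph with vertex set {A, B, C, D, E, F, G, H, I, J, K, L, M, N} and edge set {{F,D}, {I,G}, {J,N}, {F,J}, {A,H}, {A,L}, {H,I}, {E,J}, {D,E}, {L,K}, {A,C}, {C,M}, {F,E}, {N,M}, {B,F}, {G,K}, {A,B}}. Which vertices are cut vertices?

Removing A increases the component count from 1 to 2, so A is a cut vertex.
By contrast removing M leaves 1 component; it is not a cut vertex. No other vertex is a cut vertex either.

A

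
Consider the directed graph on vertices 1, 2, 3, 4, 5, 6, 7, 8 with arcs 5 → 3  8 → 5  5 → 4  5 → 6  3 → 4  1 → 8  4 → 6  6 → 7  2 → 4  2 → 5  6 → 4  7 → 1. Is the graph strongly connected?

No

There is no directed path from 1 to 2, so the graph is not strongly connected.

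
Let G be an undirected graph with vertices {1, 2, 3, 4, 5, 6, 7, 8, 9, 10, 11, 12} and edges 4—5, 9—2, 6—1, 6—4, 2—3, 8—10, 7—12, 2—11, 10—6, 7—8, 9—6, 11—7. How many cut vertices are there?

4

Removing 2 increases the component count from 1 to 2, so 2 is a cut vertex.
Removing 4 increases the component count from 1 to 2, so 4 is a cut vertex.
Removing 6 increases the component count from 1 to 3, so 6 is a cut vertex.
Likewise 7 is a cut vertex.
By contrast removing 10 leaves 1 component; it is not a cut vertex. No other vertex is a cut vertex either.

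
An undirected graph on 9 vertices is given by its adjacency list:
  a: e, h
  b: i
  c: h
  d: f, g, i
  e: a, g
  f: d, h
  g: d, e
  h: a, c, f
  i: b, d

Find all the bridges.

b-i, c-h, d-i

The edges on the cycle d-g-e-a-h-f-d are not bridges since each lies on that cycle.
But removing c-h disconnects c from h; removing i-b disconnects i from b; removing i-d disconnects i from d — these are bridges.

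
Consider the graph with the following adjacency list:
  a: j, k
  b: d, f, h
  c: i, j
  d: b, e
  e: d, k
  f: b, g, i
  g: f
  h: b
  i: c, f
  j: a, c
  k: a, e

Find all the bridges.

b-h, f-g

The edges on the cycle e-d-b-f-i-c-j-a-k-e are not bridges since each lies on that cycle.
But removing b-h disconnects b from h; removing g-f disconnects g from f — these are bridges.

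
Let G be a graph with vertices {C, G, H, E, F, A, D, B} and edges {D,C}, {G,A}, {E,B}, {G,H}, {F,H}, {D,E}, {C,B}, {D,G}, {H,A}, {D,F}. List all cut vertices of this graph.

Removing D increases the component count from 1 to 2, so D is a cut vertex.
By contrast removing B leaves 1 component; it is not a cut vertex. No other vertex is a cut vertex either.

D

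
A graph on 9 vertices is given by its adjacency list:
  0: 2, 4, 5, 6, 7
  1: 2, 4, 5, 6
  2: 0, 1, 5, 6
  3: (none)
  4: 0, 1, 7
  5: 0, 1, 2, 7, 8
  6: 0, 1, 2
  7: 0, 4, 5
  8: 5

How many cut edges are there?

The edges on the cycle 5-7-4-1-5 are not bridges since each lies on that cycle.
But removing 5-8 disconnects 5 from 8 — this is a bridge.

1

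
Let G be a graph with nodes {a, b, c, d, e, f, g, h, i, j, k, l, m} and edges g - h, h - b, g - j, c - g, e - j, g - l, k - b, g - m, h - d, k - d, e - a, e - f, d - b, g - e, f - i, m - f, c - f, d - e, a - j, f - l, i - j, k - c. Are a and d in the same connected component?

From a we can reach a, b, c, d, e, f, g, h, i, j, k, l, m, which includes d.

Yes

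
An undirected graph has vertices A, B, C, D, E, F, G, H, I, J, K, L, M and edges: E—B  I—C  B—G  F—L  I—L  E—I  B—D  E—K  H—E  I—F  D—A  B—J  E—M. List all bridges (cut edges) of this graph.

The edges on the cycle I-F-L-I are not bridges since each lies on that cycle.
But removing E—K disconnects E from K; removing B—G disconnects B from G; removing I—C disconnects I from C; removing M—E disconnects M from E — these are bridges.
In total 10 edges are bridges.

A-D, B-D, B-E, B-G, B-J, C-I, E-H, E-I, E-K, E-M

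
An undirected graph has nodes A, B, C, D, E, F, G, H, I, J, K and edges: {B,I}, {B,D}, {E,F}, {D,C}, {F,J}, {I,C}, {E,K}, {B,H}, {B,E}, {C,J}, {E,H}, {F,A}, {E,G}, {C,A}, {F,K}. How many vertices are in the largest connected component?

Starting from A we can reach A, B, C, D, E, F, G, H, I, J, K. That is one component of size 11.
The largest has 11 vertices.

11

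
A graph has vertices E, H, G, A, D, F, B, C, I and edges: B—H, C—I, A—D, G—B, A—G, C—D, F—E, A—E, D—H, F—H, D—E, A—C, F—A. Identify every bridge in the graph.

C-I

The edges on the cycle F-A-G-B-H-F are not bridges since each lies on that cycle.
But removing C—I disconnects C from I — this is a bridge.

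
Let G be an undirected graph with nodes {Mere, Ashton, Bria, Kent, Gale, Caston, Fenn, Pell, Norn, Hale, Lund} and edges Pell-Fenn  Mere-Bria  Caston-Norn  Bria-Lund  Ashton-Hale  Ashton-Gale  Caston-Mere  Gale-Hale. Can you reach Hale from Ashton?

From Ashton we can reach Gale, Hale, Ashton, which includes Hale.

Yes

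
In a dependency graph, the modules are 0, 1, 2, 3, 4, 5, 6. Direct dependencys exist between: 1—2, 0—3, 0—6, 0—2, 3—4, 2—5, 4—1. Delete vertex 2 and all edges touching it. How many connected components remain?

2

With 2 gone, the remaining components are: {5}; {0, 1, 3, 4, 6}.
That is 2 components.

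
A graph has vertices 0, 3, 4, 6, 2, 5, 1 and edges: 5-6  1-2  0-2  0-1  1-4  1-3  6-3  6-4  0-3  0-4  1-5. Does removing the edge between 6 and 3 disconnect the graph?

After removing 6-3, the path 6-5-1-3 still connects them, so the edge is not a bridge.

No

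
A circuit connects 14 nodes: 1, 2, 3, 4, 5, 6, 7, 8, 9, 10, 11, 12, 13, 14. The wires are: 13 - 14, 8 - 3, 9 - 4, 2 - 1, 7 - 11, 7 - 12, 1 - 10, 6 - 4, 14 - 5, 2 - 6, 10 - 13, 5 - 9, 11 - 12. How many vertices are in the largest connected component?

Starting from 3 we can reach 3, 8. That is one component of size 2.
Starting from 7 we can reach 7, 11, 12. That is one component of size 3.
Starting from 1 we can reach 1, 2, 4, 5, 6, 9, 10, 13, 14. That is one component of size 9.
The largest has 9 vertices.

9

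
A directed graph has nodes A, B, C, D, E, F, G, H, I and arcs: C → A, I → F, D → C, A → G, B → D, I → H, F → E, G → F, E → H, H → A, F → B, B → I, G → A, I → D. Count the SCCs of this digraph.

1

{A, B, C, D, E, F, G, H, I} are all mutually reachable — one SCC of size 9.
That gives 1 strongly connected component.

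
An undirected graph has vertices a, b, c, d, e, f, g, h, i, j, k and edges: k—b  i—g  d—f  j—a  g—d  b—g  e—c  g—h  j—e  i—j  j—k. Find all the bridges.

The edges on the cycle i-j-k-b-g-i are not bridges since each lies on that cycle.
But removing h—g disconnects h from g; removing f—d disconnects f from d; removing j—e disconnects j from e; removing j—a disconnects j from a — these are bridges.
In total 6 edges are bridges.

a-j, c-e, d-f, d-g, e-j, g-h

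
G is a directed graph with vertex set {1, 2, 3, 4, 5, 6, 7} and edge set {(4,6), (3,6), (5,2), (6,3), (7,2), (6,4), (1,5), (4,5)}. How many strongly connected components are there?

{3, 4, 6} are all mutually reachable — one SCC of size 3.
{1} is an SCC by itself.
{2} is an SCC by itself.
{5} is an SCC by itself.
{7} is an SCC by itself.
That gives 5 strongly connected components.

5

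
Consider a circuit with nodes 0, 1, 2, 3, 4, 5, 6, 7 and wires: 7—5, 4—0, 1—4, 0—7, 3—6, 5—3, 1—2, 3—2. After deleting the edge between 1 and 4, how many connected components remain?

1

1 and 4 are still connected via 1-2-3-5-7-0-4, so the component count stays at 1.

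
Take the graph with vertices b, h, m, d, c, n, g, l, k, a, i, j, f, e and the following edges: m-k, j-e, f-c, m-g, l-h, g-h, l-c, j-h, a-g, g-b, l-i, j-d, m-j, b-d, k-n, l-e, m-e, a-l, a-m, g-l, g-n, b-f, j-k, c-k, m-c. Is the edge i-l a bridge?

Yes

Removing i-l leaves no path between i and l: the component count goes from 1 to 2. So it is a bridge.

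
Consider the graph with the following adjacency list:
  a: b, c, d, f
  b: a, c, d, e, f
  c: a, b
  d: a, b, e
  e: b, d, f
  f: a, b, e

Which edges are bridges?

none

The edges on the cycle b-e-d-b are not bridges since each lies on that cycle.
Every edge lies on some cycle, so there are no bridges.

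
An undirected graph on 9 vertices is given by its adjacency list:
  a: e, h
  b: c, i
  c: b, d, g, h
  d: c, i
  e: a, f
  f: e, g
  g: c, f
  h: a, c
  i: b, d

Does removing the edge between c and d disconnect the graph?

After removing c-d, the path c-b-i-d still connects them, so the edge is not a bridge.

No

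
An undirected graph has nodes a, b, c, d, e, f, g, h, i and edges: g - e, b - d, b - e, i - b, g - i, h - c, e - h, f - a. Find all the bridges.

The edges on the cycle g-i-b-e-g are not bridges since each lies on that cycle.
But removing b - d disconnects b from d; removing h - c disconnects h from c; removing e - h disconnects e from h; removing a - f disconnects a from f — these are bridges.

a-f, b-d, c-h, e-h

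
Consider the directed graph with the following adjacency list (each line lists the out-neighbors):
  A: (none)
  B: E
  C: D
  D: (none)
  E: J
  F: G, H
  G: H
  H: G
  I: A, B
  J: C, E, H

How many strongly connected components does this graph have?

{E, J} are all mutually reachable — one SCC of size 2.
{G, H} are all mutually reachable — one SCC of size 2.
{C} is an SCC by itself.
{I} is an SCC by itself.
{F} is an SCC by itself.
(and 3 more singleton SCCs)
That gives 8 strongly connected components.

8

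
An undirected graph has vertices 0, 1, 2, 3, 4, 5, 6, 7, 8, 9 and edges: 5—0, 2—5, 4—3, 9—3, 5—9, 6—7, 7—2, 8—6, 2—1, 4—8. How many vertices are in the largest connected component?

10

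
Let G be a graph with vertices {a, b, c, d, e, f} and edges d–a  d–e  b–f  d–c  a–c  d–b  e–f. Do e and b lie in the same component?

Yes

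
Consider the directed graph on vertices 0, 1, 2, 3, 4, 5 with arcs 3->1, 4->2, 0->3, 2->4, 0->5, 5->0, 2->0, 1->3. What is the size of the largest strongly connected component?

2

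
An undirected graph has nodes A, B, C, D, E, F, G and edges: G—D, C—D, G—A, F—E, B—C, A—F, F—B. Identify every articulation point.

F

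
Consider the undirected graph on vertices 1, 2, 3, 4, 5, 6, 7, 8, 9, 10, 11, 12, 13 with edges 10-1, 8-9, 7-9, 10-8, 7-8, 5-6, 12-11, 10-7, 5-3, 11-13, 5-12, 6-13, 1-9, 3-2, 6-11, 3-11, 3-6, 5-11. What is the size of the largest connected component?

7

4 is isolated — a component by itself.
Starting from 1 we can reach 1, 7, 8, 9, 10. That is one component of size 5.
Starting from 2 we can reach 2, 3, 5, 6, 11, 12, 13. That is one component of size 7.
The largest has 7 vertices.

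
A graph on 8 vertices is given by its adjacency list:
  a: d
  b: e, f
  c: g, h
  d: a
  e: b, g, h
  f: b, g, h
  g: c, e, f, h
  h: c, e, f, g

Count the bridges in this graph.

The edges on the cycle c-h-f-g-c are not bridges since each lies on that cycle.
But removing d-a disconnects d from a — this is a bridge.

1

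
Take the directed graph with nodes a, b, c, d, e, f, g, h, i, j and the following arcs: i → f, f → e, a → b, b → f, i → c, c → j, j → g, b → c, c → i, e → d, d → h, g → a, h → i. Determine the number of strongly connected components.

1

{a, b, c, d, e, f, g, h, i, j} are all mutually reachable — one SCC of size 10.
That gives 1 strongly connected component.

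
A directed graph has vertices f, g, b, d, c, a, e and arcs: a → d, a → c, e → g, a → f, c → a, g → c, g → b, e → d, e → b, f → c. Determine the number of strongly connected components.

{a, c, f} are all mutually reachable — one SCC of size 3.
{g} is an SCC by itself.
{b} is an SCC by itself.
{d} is an SCC by itself.
{e} is an SCC by itself.
That gives 5 strongly connected components.

5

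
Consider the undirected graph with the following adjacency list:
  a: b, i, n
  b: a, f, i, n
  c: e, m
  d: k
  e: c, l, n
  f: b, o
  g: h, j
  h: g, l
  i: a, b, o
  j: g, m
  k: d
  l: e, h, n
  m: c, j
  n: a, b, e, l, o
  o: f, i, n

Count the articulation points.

Removing n increases the component count from 2 to 3, so n is a cut vertex.
By contrast removing d leaves 2 components; it is not a cut vertex. No other vertex is a cut vertex either.

1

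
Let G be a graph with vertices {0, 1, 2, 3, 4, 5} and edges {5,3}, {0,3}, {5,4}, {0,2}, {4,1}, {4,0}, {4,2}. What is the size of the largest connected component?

Starting from 0 we can reach 0, 1, 2, 3, 4, 5. That is one component of size 6.
The largest has 6 vertices.

6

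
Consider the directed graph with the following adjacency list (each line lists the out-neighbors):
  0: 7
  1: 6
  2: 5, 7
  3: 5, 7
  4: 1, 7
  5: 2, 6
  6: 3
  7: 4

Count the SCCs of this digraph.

{1, 2, 3, 4, 5, 6, 7} are all mutually reachable — one SCC of size 7.
{0} is an SCC by itself.
That gives 2 strongly connected components.

2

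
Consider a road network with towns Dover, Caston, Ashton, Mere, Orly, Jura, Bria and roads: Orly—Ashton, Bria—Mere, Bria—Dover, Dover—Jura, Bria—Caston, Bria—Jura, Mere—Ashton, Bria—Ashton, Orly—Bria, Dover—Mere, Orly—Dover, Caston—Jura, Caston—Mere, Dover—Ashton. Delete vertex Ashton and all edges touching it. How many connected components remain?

With Ashton gone, the remaining components are: {Bria, Jura, Mere, Orly, Dover, Caston}.
That is 1 component.

1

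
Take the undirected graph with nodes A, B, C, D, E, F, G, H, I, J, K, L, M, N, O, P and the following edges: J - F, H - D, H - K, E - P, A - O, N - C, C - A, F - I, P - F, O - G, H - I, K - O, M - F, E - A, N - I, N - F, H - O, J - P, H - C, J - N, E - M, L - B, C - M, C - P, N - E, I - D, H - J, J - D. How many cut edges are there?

2

The edges on the cycle H-J-N-E-P-C-H are not bridges since each lies on that cycle.
But removing L - B disconnects L from B; removing G - O disconnects G from O — these are bridges.
That makes 2 bridges.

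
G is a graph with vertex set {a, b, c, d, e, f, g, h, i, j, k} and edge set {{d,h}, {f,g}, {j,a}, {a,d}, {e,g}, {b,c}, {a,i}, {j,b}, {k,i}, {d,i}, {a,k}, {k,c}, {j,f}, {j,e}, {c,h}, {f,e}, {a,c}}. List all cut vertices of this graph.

Removing j increases the component count from 1 to 2, so j is a cut vertex.
By contrast removing h leaves 1 component; it is not a cut vertex. No other vertex is a cut vertex either.

j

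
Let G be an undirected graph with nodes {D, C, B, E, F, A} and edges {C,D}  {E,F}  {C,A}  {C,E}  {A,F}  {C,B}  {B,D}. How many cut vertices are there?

1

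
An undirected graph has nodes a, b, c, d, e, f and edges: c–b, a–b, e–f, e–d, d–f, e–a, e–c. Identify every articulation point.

e

Removing e increases the component count from 1 to 2, so e is a cut vertex.
By contrast removing c leaves 1 component; it is not a cut vertex. No other vertex is a cut vertex either.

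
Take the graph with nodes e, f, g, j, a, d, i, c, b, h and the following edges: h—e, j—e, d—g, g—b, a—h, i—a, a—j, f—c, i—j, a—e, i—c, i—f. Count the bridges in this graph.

The edges on the cycle i-f-c-i are not bridges since each lies on that cycle.
But removing g—b disconnects g from b; removing g—d disconnects g from d — these are bridges.
That makes 2 bridges.

2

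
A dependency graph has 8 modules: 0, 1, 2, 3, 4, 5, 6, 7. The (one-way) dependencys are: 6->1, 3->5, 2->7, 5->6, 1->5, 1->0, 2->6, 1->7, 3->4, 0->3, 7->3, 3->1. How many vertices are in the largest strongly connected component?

6

{0, 1, 3, 5, 6, 7} are all mutually reachable — one SCC of size 6.
{2} is an SCC by itself.
{4} is an SCC by itself.
The largest has 6 vertices.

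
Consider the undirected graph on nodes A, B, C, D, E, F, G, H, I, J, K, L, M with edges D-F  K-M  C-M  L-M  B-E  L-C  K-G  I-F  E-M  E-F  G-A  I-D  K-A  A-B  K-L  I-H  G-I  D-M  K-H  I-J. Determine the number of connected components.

1

Starting from A we can reach A, B, C, D, E, F, G, H, I, J, K, L, M. That is one component of size 13.
Total: 1 component.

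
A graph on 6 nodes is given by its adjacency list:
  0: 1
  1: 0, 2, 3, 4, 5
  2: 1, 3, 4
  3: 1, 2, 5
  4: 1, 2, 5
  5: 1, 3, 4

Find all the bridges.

0-1

The edges on the cycle 1-3-2-1 are not bridges since each lies on that cycle.
But removing 0-1 disconnects 0 from 1 — this is a bridge.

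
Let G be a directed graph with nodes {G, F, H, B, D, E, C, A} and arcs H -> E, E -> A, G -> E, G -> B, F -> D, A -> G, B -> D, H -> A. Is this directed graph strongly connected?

There is no directed path from C to A, so the graph is not strongly connected.

No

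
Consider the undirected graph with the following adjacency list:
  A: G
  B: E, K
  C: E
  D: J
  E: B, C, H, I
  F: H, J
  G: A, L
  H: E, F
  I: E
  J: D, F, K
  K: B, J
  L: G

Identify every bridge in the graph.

A-G, C-E, D-J, E-I, G-L

The edges on the cycle K-J-F-H-E-B-K are not bridges since each lies on that cycle.
But removing L-G disconnects L from G; removing J-D disconnects J from D; removing G-A disconnects G from A; removing C-E disconnects C from E — these are bridges.
In total 5 edges are bridges.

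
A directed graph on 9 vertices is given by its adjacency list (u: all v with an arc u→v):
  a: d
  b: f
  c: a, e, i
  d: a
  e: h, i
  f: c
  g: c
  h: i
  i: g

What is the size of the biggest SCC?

5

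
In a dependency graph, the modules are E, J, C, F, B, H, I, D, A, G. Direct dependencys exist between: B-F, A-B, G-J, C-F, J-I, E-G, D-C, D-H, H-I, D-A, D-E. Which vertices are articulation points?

D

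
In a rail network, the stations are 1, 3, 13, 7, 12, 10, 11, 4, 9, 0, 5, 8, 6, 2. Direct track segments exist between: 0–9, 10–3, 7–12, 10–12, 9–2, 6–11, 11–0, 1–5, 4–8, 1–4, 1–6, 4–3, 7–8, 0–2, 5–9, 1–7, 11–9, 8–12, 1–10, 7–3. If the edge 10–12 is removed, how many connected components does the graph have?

2

10 and 12 are still connected via 10-1-7-12, so the component count stays at 2.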